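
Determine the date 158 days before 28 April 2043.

November 21, 2042

Counting back 158 days from April 28, 2043.
Going back 28 days from April 28, 2043 reaches the end of the previous month; 158 − 28 = 130 left.
March 2043 has 31 days: 130 − 31 = 99 left.
February 2043 has 28 days (2043 is not a leap year): 99 − 28 = 71 left.
January 2043 has 31 days: 71 − 31 = 40 left.
December 2042 has 31 days: 40 − 31 = 9 left.
November 2042 has 30 days; 30 − 9 = 21 → November 21, 2042.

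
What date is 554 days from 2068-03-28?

October 3, 2069

Counting forward 554 days from March 28, 2068.
March has 31 days, so 31 − 28 = 3 days remain after March 28, 2068; 554 − 3 = 551 left.
April 2068 has 30 days: 551 − 30 = 521 left.
May 2068 has 31 days: 521 − 31 = 490 left.
June 2068 has 30 days: 490 − 30 = 460 left.
July 2068 has 31 days: 460 − 31 = 429 left.
August 2068 has 31 days: 429 − 31 = 398 left.
September 2068 has 30 days: 398 − 30 = 368 left.
October 2068 has 31 days: 368 − 31 = 337 left.
November 2068 has 30 days: 337 − 30 = 307 left.
December 2068 has 31 days: 307 − 31 = 276 left.
January 2069 has 31 days: 276 − 31 = 245 left.
February 2069 has 28 days (2069 is not a leap year): 245 − 28 = 217 left.
March 2069 has 31 days: 217 − 31 = 186 left.
April 2069 has 30 days: 186 − 30 = 156 left.
May 2069 has 31 days: 156 − 31 = 125 left.
June 2069 has 30 days: 125 − 30 = 95 left.
July 2069 has 31 days: 95 − 31 = 64 left.
August 2069 has 31 days: 64 − 31 = 33 left.
September 2069 has 30 days: 33 − 30 = 3 left.
3 days into October 2069 → October 3, 2069.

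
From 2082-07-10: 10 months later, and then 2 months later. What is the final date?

Adding 10 months from July 10, 2082:
month 7 + 10 = 17, which is month 5 of year 2083 → May 2083.
Day 10 is valid in May, giving May 10, 2083.
Adding 2 months from May 10, 2083:
month 5 + 2 = 7 → July 2083.
Day 10 is valid in July, giving July 10, 2083.

July 10, 2083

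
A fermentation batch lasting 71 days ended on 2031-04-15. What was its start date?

Subtracting 71 days from April 15, 2031.
Going back 15 days from April 15, 2031 reaches the end of the previous month; 71 − 15 = 56 left.
March 2031 has 31 days: 56 − 31 = 25 left.
February 2031 has 28 days; 28 − 25 = 3 → February 3, 2031.

February 3, 2031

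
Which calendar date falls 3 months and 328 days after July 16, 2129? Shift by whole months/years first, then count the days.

Advancing 3 months and 328 days from July 16, 2129: first the month/year part, then the days.
month 7 + 3 = 10 → October 2129.
Day 16 is valid in October, giving October 16, 2129.
Now add 328 days from October 16, 2129.
October has 31 days, so 31 − 16 = 15 days remain after October 16, 2129; 328 − 15 = 313 left.
November 2129 has 30 days: 313 − 30 = 283 left.
December 2129 has 31 days: 283 − 31 = 252 left.
January 2130 has 31 days: 252 − 31 = 221 left.
February 2130 has 28 days (2130 is not a leap year): 221 − 28 = 193 left.
March 2130 has 31 days: 193 − 31 = 162 left.
April 2130 has 30 days: 162 − 30 = 132 left.
May 2130 has 31 days: 132 − 31 = 101 left.
June 2130 has 30 days: 101 − 30 = 71 left.
July 2130 has 31 days: 71 − 31 = 40 left.
August 2130 has 31 days: 40 − 31 = 9 left.
9 days into September 2130 → September 9, 2130.

September 9, 2130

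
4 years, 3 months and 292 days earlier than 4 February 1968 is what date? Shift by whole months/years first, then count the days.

January 16, 1963

Going back 4 years, 3 months and 292 days from February 4, 1968: first the month/year part, then the days.
-4 years → 1964; month 2 − 3 = -1, which is month 11 of year 1963 → November 1963.
Day 4 is valid in November, giving November 4, 1963.
Now subtract 292 days from November 4, 1963.
Going back 4 days from November 4, 1963 reaches the end of the previous month; 292 − 4 = 288 left.
October 1963 has 31 days: 288 − 31 = 257 left.
September 1963 has 30 days: 257 − 30 = 227 left.
August 1963 has 31 days: 227 − 31 = 196 left.
July 1963 has 31 days: 196 − 31 = 165 left.
June 1963 has 30 days: 165 − 30 = 135 left.
May 1963 has 31 days: 135 − 31 = 104 left.
April 1963 has 30 days: 104 − 30 = 74 left.
March 1963 has 31 days: 74 − 31 = 43 left.
February 1963 has 28 days (1963 is not a leap year): 43 − 28 = 15 left.
January 1963 has 31 days; 31 − 15 = 16 → January 16, 1963.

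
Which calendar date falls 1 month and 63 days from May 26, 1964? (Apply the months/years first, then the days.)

Counting forward 1 month and 63 days from May 26, 1964: first the month/year part, then the days.
month 5 + 1 = 6 → June 1964.
Day 26 is valid in June, giving June 26, 1964.
Now add 63 days from June 26, 1964.
June has 30 days, so 30 − 26 = 4 days remain after June 26, 1964; 63 − 4 = 59 left.
July 1964 has 31 days: 59 − 31 = 28 left.
28 days into August 1964 → August 28, 1964.

August 28, 1964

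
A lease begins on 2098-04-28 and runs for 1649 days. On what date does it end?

Adding 1649 days from April 28, 2098.
April has 30 days, so 30 − 28 = 2 days remain after April 28, 2098; 1649 − 2 = 1647 left.
May 2098 has 31 days: 1647 − 31 = 1616 left.
June 2098 has 30 days: 1616 − 30 = 1586 left.
July 2098 has 31 days: 1586 − 31 = 1555 left.
August 2098 has 31 days: 1555 − 31 = 1524 left.
September 2098 has 30 days: 1524 − 30 = 1494 left.
October 2098 has 31 days: 1494 − 31 = 1463 left.
November 2098 has 30 days: 1463 − 30 = 1433 left.
December 2098 has 31 days: 1433 − 31 = 1402 left.
January 2099 has 31 days: 1402 − 31 = 1371 left.
February 2099 has 28 days (2099 is not a leap year): 1371 − 28 = 1343 left.
March 2099 has 31 days: 1343 − 31 = 1312 left.
April 2099 has 30 days: 1312 − 30 = 1282 left.
May 2099 has 31 days: 1282 − 31 = 1251 left.
June 2099 has 30 days: 1251 − 30 = 1221 left.
July 2099 has 31 days: 1221 − 31 = 1190 left.
August 2099 has 31 days: 1190 − 31 = 1159 left.
September 2099 has 30 days: 1159 − 30 = 1129 left.
October 2099 has 31 days: 1129 − 31 = 1098 left.
November 2099 has 30 days: 1098 − 30 = 1068 left.
December 2099 has 31 days: 1068 − 31 = 1037 left.
January 2100 has 31 days: 1037 − 31 = 1006 left.
February 2100 has 28 days (2100 is not a leap year (divisible by 100 but not 400)): 1006 − 28 = 978 left.
March 2100 has 31 days: 978 − 31 = 947 left.
April 2100 has 30 days: 947 − 30 = 917 left.
May 2100 has 31 days: 917 − 31 = 886 left.
June 2100 has 30 days: 886 − 30 = 856 left.
July 2100 has 31 days: 856 − 31 = 825 left.
August 2100 has 31 days: 825 − 31 = 794 left.
September 2100 has 30 days: 794 − 30 = 764 left.
October 2100 has 31 days: 764 − 31 = 733 left.
November 2100 has 30 days: 733 − 30 = 703 left.
December 2100 has 31 days: 703 − 31 = 672 left.
January 2101 has 31 days: 672 − 31 = 641 left.
February 2101 has 28 days (2101 is not a leap year): 641 − 28 = 613 left.
March 2101 has 31 days: 613 − 31 = 582 left.
April 2101 has 30 days: 582 − 30 = 552 left.
May 2101 has 31 days: 552 − 31 = 521 left.
June 2101 has 30 days: 521 − 30 = 491 left.
July 2101 has 31 days: 491 − 31 = 460 left.
August 2101 has 31 days: 460 − 31 = 429 left.
September 2101 has 30 days: 429 − 30 = 399 left.
October 2101 has 31 days: 399 − 31 = 368 left.
November 2101 has 30 days: 368 − 30 = 338 left.
December 2101 has 31 days: 338 − 31 = 307 left.
January 2102 has 31 days: 307 − 31 = 276 left.
February 2102 has 28 days (2102 is not a leap year): 276 − 28 = 248 left.
March 2102 has 31 days: 248 − 31 = 217 left.
April 2102 has 30 days: 217 − 30 = 187 left.
May 2102 has 31 days: 187 − 31 = 156 left.
June 2102 has 30 days: 156 − 30 = 126 left.
July 2102 has 31 days: 126 − 31 = 95 left.
August 2102 has 31 days: 95 − 31 = 64 left.
September 2102 has 30 days: 64 − 30 = 34 left.
October 2102 has 31 days: 34 − 31 = 3 left.
3 days into November 2102 → November 3, 2102.

November 3, 2102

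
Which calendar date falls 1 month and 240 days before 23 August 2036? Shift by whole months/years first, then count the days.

Counting back 1 month and 240 days from August 23, 2036: first the month/year part, then the days.
month 8 − 1 = 7 → July 2036.
Day 23 is valid in July, giving July 23, 2036.
Now subtract 240 days from July 23, 2036.
Going back 23 days from July 23, 2036 reaches the end of the previous month; 240 − 23 = 217 left.
June 2036 has 30 days: 217 − 30 = 187 left.
May 2036 has 31 days: 187 − 31 = 156 left.
April 2036 has 30 days: 156 − 30 = 126 left.
March 2036 has 31 days: 126 − 31 = 95 left.
February 2036 has 29 days (2036 is a leap year): 95 − 29 = 66 left.
January 2036 has 31 days: 66 − 31 = 35 left.
December 2035 has 31 days: 35 − 31 = 4 left.
November 2035 has 30 days; 30 − 4 = 26 → November 26, 2035.

November 26, 2035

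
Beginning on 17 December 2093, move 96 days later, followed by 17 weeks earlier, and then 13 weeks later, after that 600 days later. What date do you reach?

Adding 96 days from December 17, 2093:
December has 31 days, so 31 − 17 = 14 days remain after December 17, 2093; 96 − 14 = 82 left.
January 2094 has 31 days: 82 − 31 = 51 left.
February 2094 has 28 days (2094 is not a leap year): 51 − 28 = 23 left.
23 days into March 2094 → March 23, 2094.
Counting back 17 weeks (= 119 days) from March 23, 2094:
Going back 23 days from March 23, 2094 reaches the end of the previous month; 119 − 23 = 96 left.
February 2094 has 28 days (2094 is not a leap year): 96 − 28 = 68 left.
January 2094 has 31 days: 68 − 31 = 37 left.
December 2093 has 31 days: 37 − 31 = 6 left.
November 2093 has 30 days; 30 − 6 = 24 → November 24, 2093.
Adding 13 weeks (= 91 days) from November 24, 2093:
November has 30 days, so 30 − 24 = 6 days remain after November 24, 2093; 91 − 6 = 85 left.
December 2093 has 31 days: 85 − 31 = 54 left.
January 2094 has 31 days: 54 − 31 = 23 left.
23 days into February 2094 → February 23, 2094.
Advancing 600 days from February 23, 2094:
February has 28 days, so 28 − 23 = 5 days remain after February 23, 2094; 600 − 5 = 595 left.
March 2094 has 31 days: 595 − 31 = 564 left.
April 2094 has 30 days: 564 − 30 = 534 left.
May 2094 has 31 days: 534 − 31 = 503 left.
June 2094 has 30 days: 503 − 30 = 473 left.
July 2094 has 31 days: 473 − 31 = 442 left.
August 2094 has 31 days: 442 − 31 = 411 left.
September 2094 has 30 days: 411 − 30 = 381 left.
October 2094 has 31 days: 381 − 31 = 350 left.
November 2094 has 30 days: 350 − 30 = 320 left.
December 2094 has 31 days: 320 − 31 = 289 left.
January 2095 has 31 days: 289 − 31 = 258 left.
February 2095 has 28 days (2095 is not a leap year): 258 − 28 = 230 left.
March 2095 has 31 days: 230 − 31 = 199 left.
April 2095 has 30 days: 199 − 30 = 169 left.
May 2095 has 31 days: 169 − 31 = 138 left.
June 2095 has 30 days: 138 − 30 = 108 left.
July 2095 has 31 days: 108 − 31 = 77 left.
August 2095 has 31 days: 77 − 31 = 46 left.
September 2095 has 30 days: 46 − 30 = 16 left.
16 days into October 2095 → October 16, 2095.

October 16, 2095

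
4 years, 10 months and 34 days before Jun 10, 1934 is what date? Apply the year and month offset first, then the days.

Counting back 4 years, 10 months and 34 days from June 10, 1934: first the month/year part, then the days.
-4 years → 1930; month 6 − 10 = -4, which is month 8 of year 1929 → August 1929.
Day 10 is valid in August, giving August 10, 1929.
Now subtract 34 days from August 10, 1929.
Going back 10 days from August 10, 1929 reaches the end of the previous month; 34 − 10 = 24 left.
July 1929 has 31 days; 31 − 24 = 7 → July 7, 1929.

July 7, 1929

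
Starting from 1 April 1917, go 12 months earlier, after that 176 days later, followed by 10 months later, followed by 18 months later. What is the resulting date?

Counting back 12 months from April 1, 1917:
month 4 − 12 = -8, which is month 4 of year 1916 → April 1916.
Day 1 is valid in April, giving April 1, 1916.
Advancing 176 days from April 1, 1916:
April has 30 days, so 30 − 1 = 29 days remain after April 1, 1916; 176 − 29 = 147 left.
May 1916 has 31 days: 147 − 31 = 116 left.
June 1916 has 30 days: 116 − 30 = 86 left.
July 1916 has 31 days: 86 − 31 = 55 left.
August 1916 has 31 days: 55 − 31 = 24 left.
24 days into September 1916 → September 24, 1916.
Counting forward 10 months from September 24, 1916:
month 9 + 10 = 19, which is month 7 of year 1917 → July 1917.
Day 24 is valid in July, giving July 24, 1917.
Counting forward 18 months from July 24, 1917:
month 7 + 18 = 25, which is month 1 of year 1919 → January 1919.
Day 24 is valid in January, giving January 24, 1919.

January 24, 1919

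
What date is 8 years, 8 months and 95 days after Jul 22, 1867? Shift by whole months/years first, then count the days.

Advancing 8 years, 8 months and 95 days from July 22, 1867: first the month/year part, then the days.
+8 years → 1875; month 7 + 8 = 15, which is month 3 of year 1876 → March 1876.
Day 22 is valid in March, giving March 22, 1876.
Now add 95 days from March 22, 1876.
March has 31 days, so 31 − 22 = 9 days remain after March 22, 1876; 95 − 9 = 86 left.
April 1876 has 30 days: 86 − 30 = 56 left.
May 1876 has 31 days: 56 − 31 = 25 left.
25 days into June 1876 → June 25, 1876.

June 25, 1876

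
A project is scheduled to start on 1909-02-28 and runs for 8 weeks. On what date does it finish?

April 25, 1909

Adding 8 weeks = 56 days from February 28, 1909.
February has 28 days, so 28 − 28 = 0 days remain after February 28, 1909; 56 − 0 = 56 left.
March 1909 has 31 days: 56 − 31 = 25 left.
25 days into April 1909 → April 25, 1909.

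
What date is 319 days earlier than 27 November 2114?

Going back 319 days from November 27, 2114.
Going back 27 days from November 27, 2114 reaches the end of the previous month; 319 − 27 = 292 left.
October 2114 has 31 days: 292 − 31 = 261 left.
September 2114 has 30 days: 261 − 30 = 231 left.
August 2114 has 31 days: 231 − 31 = 200 left.
July 2114 has 31 days: 200 − 31 = 169 left.
June 2114 has 30 days: 169 − 30 = 139 left.
May 2114 has 31 days: 139 − 31 = 108 left.
April 2114 has 30 days: 108 − 30 = 78 left.
March 2114 has 31 days: 78 − 31 = 47 left.
February 2114 has 28 days (2114 is not a leap year): 47 − 28 = 19 left.
January 2114 has 31 days; 31 − 19 = 12 → January 12, 2114.

January 12, 2114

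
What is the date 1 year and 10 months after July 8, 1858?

May 8, 1860

Advancing 1 year and 10 months from July 8, 1858.
+1 year → 1859; month 7 + 10 = 17, which is month 5 of year 1860 → May 1860.
Day 8 is valid in May, giving May 8, 1860.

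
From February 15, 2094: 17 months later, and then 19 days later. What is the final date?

Advancing 17 months from February 15, 2094:
month 2 + 17 = 19, which is month 7 of year 2095 → July 2095.
Day 15 is valid in July, giving July 15, 2095.
Counting forward 19 days from July 15, 2095:
July has 31 days, so 31 − 15 = 16 days remain after July 15, 2095; 19 − 16 = 3 left.
3 days into August 2095 → August 3, 2095.

August 3, 2095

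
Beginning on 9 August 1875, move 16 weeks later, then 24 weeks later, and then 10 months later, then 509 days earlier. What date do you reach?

October 23, 1875

Adding 16 weeks (= 112 days) from August 9, 1875:
August has 31 days, so 31 − 9 = 22 days remain after August 9, 1875; 112 − 22 = 90 left.
September 1875 has 30 days: 90 − 30 = 60 left.
October 1875 has 31 days: 60 − 31 = 29 left.
29 days into November 1875 → November 29, 1875.
Advancing 24 weeks (= 168 days) from November 29, 1875:
November has 30 days, so 30 − 29 = 1 day remains after November 29, 1875; 168 − 1 = 167 left.
December 1875 has 31 days: 167 − 31 = 136 left.
January 1876 has 31 days: 136 − 31 = 105 left.
February 1876 has 29 days (1876 is a leap year): 105 − 29 = 76 left.
March 1876 has 31 days: 76 − 31 = 45 left.
April 1876 has 30 days: 45 − 30 = 15 left.
15 days into May 1876 → May 15, 1876.
Adding 10 months from May 15, 1876:
month 5 + 10 = 15, which is month 3 of year 1877 → March 1877.
Day 15 is valid in March, giving March 15, 1877.
Subtracting 509 days from March 15, 1877:
Going back 15 days from March 15, 1877 reaches the end of the previous month; 509 − 15 = 494 left.
February 1877 has 28 days (1877 is not a leap year): 494 − 28 = 466 left.
January 1877 has 31 days: 466 − 31 = 435 left.
December 1876 has 31 days: 435 − 31 = 404 left.
November 1876 has 30 days: 404 − 30 = 374 left.
October 1876 has 31 days: 374 − 31 = 343 left.
September 1876 has 30 days: 343 − 30 = 313 left.
August 1876 has 31 days: 313 − 31 = 282 left.
July 1876 has 31 days: 282 − 31 = 251 left.
June 1876 has 30 days: 251 − 30 = 221 left.
May 1876 has 31 days: 221 − 31 = 190 left.
April 1876 has 30 days: 190 − 30 = 160 left.
March 1876 has 31 days: 160 − 31 = 129 left.
February 1876 has 29 days (1876 is a leap year): 129 − 29 = 100 left.
January 1876 has 31 days: 100 − 31 = 69 left.
December 1875 has 31 days: 69 − 31 = 38 left.
November 1875 has 30 days: 38 − 30 = 8 left.
October 1875 has 31 days; 31 − 8 = 23 → October 23, 1875.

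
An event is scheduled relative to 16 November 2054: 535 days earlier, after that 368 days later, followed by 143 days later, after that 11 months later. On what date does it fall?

September 23, 2055

Going back 535 days from November 16, 2054:
Going back 16 days from November 16, 2054 reaches the end of the previous month; 535 − 16 = 519 left.
October 2054 has 31 days: 519 − 31 = 488 left.
September 2054 has 30 days: 488 − 30 = 458 left.
August 2054 has 31 days: 458 − 31 = 427 left.
July 2054 has 31 days: 427 − 31 = 396 left.
June 2054 has 30 days: 396 − 30 = 366 left.
May 2054 has 31 days: 366 − 31 = 335 left.
April 2054 has 30 days: 335 − 30 = 305 left.
March 2054 has 31 days: 305 − 31 = 274 left.
February 2054 has 28 days (2054 is not a leap year): 274 − 28 = 246 left.
January 2054 has 31 days: 246 − 31 = 215 left.
December 2053 has 31 days: 215 − 31 = 184 left.
November 2053 has 30 days: 184 − 30 = 154 left.
October 2053 has 31 days: 154 − 31 = 123 left.
September 2053 has 30 days: 123 − 30 = 93 left.
August 2053 has 31 days: 93 − 31 = 62 left.
July 2053 has 31 days: 62 − 31 = 31 left.
June 2053 has 30 days: 31 − 30 = 1 left.
May 2053 has 31 days; 31 − 1 = 30 → May 30, 2053.
Adding 368 days from May 30, 2053:
May has 31 days, so 31 − 30 = 1 day remains after May 30, 2053; 368 − 1 = 367 left.
June 2053 has 30 days: 367 − 30 = 337 left.
July 2053 has 31 days: 337 − 31 = 306 left.
August 2053 has 31 days: 306 − 31 = 275 left.
September 2053 has 30 days: 275 − 30 = 245 left.
October 2053 has 31 days: 245 − 31 = 214 left.
November 2053 has 30 days: 214 − 30 = 184 left.
December 2053 has 31 days: 184 − 31 = 153 left.
January 2054 has 31 days: 153 − 31 = 122 left.
February 2054 has 28 days (2054 is not a leap year): 122 − 28 = 94 left.
March 2054 has 31 days: 94 − 31 = 63 left.
April 2054 has 30 days: 63 − 30 = 33 left.
May 2054 has 31 days: 33 − 31 = 2 left.
2 days into June 2054 → June 2, 2054.
Adding 143 days from June 2, 2054:
June has 30 days, so 30 − 2 = 28 days remain after June 2, 2054; 143 − 28 = 115 left.
July 2054 has 31 days: 115 − 31 = 84 left.
August 2054 has 31 days: 84 − 31 = 53 left.
September 2054 has 30 days: 53 − 30 = 23 left.
23 days into October 2054 → October 23, 2054.
Advancing 11 months from October 23, 2054:
month 10 + 11 = 21, which is month 9 of year 2055 → September 2055.
Day 23 is valid in September, giving September 23, 2055.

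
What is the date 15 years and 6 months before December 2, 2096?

June 2, 2081

Subtracting 15 years and 6 months from December 2, 2096.
-15 years → 2081; month 12 − 6 = 6 → June 2081.
Day 2 is valid in June, giving June 2, 2081.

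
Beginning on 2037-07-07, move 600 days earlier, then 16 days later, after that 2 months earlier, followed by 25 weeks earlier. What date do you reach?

Counting back 600 days from July 7, 2037:
Going back 7 days from July 7, 2037 reaches the end of the previous month; 600 − 7 = 593 left.
June 2037 has 30 days: 593 − 30 = 563 left.
May 2037 has 31 days: 563 − 31 = 532 left.
April 2037 has 30 days: 532 − 30 = 502 left.
March 2037 has 31 days: 502 − 31 = 471 left.
February 2037 has 28 days (2037 is not a leap year): 471 − 28 = 443 left.
January 2037 has 31 days: 443 − 31 = 412 left.
December 2036 has 31 days: 412 − 31 = 381 left.
November 2036 has 30 days: 381 − 30 = 351 left.
October 2036 has 31 days: 351 − 31 = 320 left.
September 2036 has 30 days: 320 − 30 = 290 left.
August 2036 has 31 days: 290 − 31 = 259 left.
July 2036 has 31 days: 259 − 31 = 228 left.
June 2036 has 30 days: 228 − 30 = 198 left.
May 2036 has 31 days: 198 − 31 = 167 left.
April 2036 has 30 days: 167 − 30 = 137 left.
March 2036 has 31 days: 137 − 31 = 106 left.
February 2036 has 29 days (2036 is a leap year): 106 − 29 = 77 left.
January 2036 has 31 days: 77 − 31 = 46 left.
December 2035 has 31 days: 46 − 31 = 15 left.
November 2035 has 30 days; 30 − 15 = 15 → November 15, 2035.
Counting forward 16 days from November 15, 2035:
November has 30 days, so 30 − 15 = 15 days remain after November 15, 2035; 16 − 15 = 1 left.
1 day into December 2035 → December 1, 2035.
Counting back 2 months from December 1, 2035:
month 12 − 2 = 10 → October 2035.
Day 1 is valid in October, giving October 1, 2035.
Counting back 25 weeks (= 175 days) from October 1, 2035:
Going back 1 day from October 1, 2035 reaches the end of the previous month; 175 − 1 = 174 left.
September 2035 has 30 days: 174 − 30 = 144 left.
August 2035 has 31 days: 144 − 31 = 113 left.
July 2035 has 31 days: 113 − 31 = 82 left.
June 2035 has 30 days: 82 − 30 = 52 left.
May 2035 has 31 days: 52 − 31 = 21 left.
April 2035 has 30 days; 30 − 21 = 9 → April 9, 2035.

April 9, 2035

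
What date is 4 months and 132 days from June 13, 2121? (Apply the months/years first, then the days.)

February 22, 2122

Counting forward 4 months and 132 days from June 13, 2121: first the month/year part, then the days.
month 6 + 4 = 10 → October 2121.
Day 13 is valid in October, giving October 13, 2121.
Now add 132 days from October 13, 2121.
October has 31 days, so 31 − 13 = 18 days remain after October 13, 2121; 132 − 18 = 114 left.
November 2121 has 30 days: 114 − 30 = 84 left.
December 2121 has 31 days: 84 − 31 = 53 left.
January 2122 has 31 days: 53 − 31 = 22 left.
22 days into February 2122 → February 22, 2122.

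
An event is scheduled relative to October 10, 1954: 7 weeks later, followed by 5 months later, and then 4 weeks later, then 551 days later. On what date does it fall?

November 27, 1956

Counting forward 7 weeks (= 49 days) from October 10, 1954:
October has 31 days, so 31 − 10 = 21 days remain after October 10, 1954; 49 − 21 = 28 left.
28 days into November 1954 → November 28, 1954.
Adding 5 months from November 28, 1954:
month 11 + 5 = 16, which is month 4 of year 1955 → April 1955.
Day 28 is valid in April, giving April 28, 1955.
Advancing 4 weeks (= 28 days) from April 28, 1955:
April has 30 days, so 30 − 28 = 2 days remain after April 28, 1955; 28 − 2 = 26 left.
26 days into May 1955 → May 26, 1955.
Advancing 551 days from May 26, 1955:
May has 31 days, so 31 − 26 = 5 days remain after May 26, 1955; 551 − 5 = 546 left.
June 1955 has 30 days: 546 − 30 = 516 left.
July 1955 has 31 days: 516 − 31 = 485 left.
August 1955 has 31 days: 485 − 31 = 454 left.
September 1955 has 30 days: 454 − 30 = 424 left.
October 1955 has 31 days: 424 − 31 = 393 left.
November 1955 has 30 days: 393 − 30 = 363 left.
December 1955 has 31 days: 363 − 31 = 332 left.
January 1956 has 31 days: 332 − 31 = 301 left.
February 1956 has 29 days (1956 is a leap year): 301 − 29 = 272 left.
March 1956 has 31 days: 272 − 31 = 241 left.
April 1956 has 30 days: 241 − 30 = 211 left.
May 1956 has 31 days: 211 − 31 = 180 left.
June 1956 has 30 days: 180 − 30 = 150 left.
July 1956 has 31 days: 150 − 31 = 119 left.
August 1956 has 31 days: 119 − 31 = 88 left.
September 1956 has 30 days: 88 − 30 = 58 left.
October 1956 has 31 days: 58 − 31 = 27 left.
27 days into November 1956 → November 27, 1956.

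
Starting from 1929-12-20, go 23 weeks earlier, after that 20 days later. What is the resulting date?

Counting back 23 weeks (= 161 days) from December 20, 1929:
Going back 20 days from December 20, 1929 reaches the end of the previous month; 161 − 20 = 141 left.
November 1929 has 30 days: 141 − 30 = 111 left.
October 1929 has 31 days: 111 − 31 = 80 left.
September 1929 has 30 days: 80 − 30 = 50 left.
August 1929 has 31 days: 50 − 31 = 19 left.
July 1929 has 31 days; 31 − 19 = 12 → July 12, 1929.
Advancing 20 days from July 12, 1929:
July has 31 days, so 31 − 12 = 19 days remain after July 12, 1929; 20 − 19 = 1 left.
1 day into August 1929 → August 1, 1929.

August 1, 1929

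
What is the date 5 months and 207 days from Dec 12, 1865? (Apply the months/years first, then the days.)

Counting forward 5 months and 207 days from December 12, 1865: first the month/year part, then the days.
month 12 + 5 = 17, which is month 5 of year 1866 → May 1866.
Day 12 is valid in May, giving May 12, 1866.
Now add 207 days from May 12, 1866.
May has 31 days, so 31 − 12 = 19 days remain after May 12, 1866; 207 − 19 = 188 left.
June 1866 has 30 days: 188 − 30 = 158 left.
July 1866 has 31 days: 158 − 31 = 127 left.
August 1866 has 31 days: 127 − 31 = 96 left.
September 1866 has 30 days: 96 − 30 = 66 left.
October 1866 has 31 days: 66 − 31 = 35 left.
November 1866 has 30 days: 35 − 30 = 5 left.
5 days into December 1866 → December 5, 1866.

December 5, 1866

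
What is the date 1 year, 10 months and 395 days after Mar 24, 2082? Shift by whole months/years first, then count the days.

February 22, 2085

Advancing 1 year, 10 months and 395 days from March 24, 2082: first the month/year part, then the days.
+1 year → 2083; month 3 + 10 = 13, which is month 1 of year 2084 → January 2084.
Day 24 is valid in January, giving January 24, 2084.
Now add 395 days from January 24, 2084.
January has 31 days, so 31 − 24 = 7 days remain after January 24, 2084; 395 − 7 = 388 left.
February 2084 has 29 days (2084 is a leap year): 388 − 29 = 359 left.
March 2084 has 31 days: 359 − 31 = 328 left.
April 2084 has 30 days: 328 − 30 = 298 left.
May 2084 has 31 days: 298 − 31 = 267 left.
June 2084 has 30 days: 267 − 30 = 237 left.
July 2084 has 31 days: 237 − 31 = 206 left.
August 2084 has 31 days: 206 − 31 = 175 left.
September 2084 has 30 days: 175 − 30 = 145 left.
October 2084 has 31 days: 145 − 31 = 114 left.
November 2084 has 30 days: 114 − 30 = 84 left.
December 2084 has 31 days: 84 − 31 = 53 left.
January 2085 has 31 days: 53 − 31 = 22 left.
22 days into February 2085 → February 22, 2085.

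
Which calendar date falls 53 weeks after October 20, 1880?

October 26, 1881

Adding 53 weeks = 371 days from October 20, 1880.
October has 31 days, so 31 − 20 = 11 days remain after October 20, 1880; 371 − 11 = 360 left.
November 1880 has 30 days: 360 − 30 = 330 left.
December 1880 has 31 days: 330 − 31 = 299 left.
January 1881 has 31 days: 299 − 31 = 268 left.
February 1881 has 28 days (1881 is not a leap year): 268 − 28 = 240 left.
March 1881 has 31 days: 240 − 31 = 209 left.
April 1881 has 30 days: 209 − 30 = 179 left.
May 1881 has 31 days: 179 − 31 = 148 left.
June 1881 has 30 days: 148 − 30 = 118 left.
July 1881 has 31 days: 118 − 31 = 87 left.
August 1881 has 31 days: 87 − 31 = 56 left.
September 1881 has 30 days: 56 − 30 = 26 left.
26 days into October 1881 → October 26, 1881.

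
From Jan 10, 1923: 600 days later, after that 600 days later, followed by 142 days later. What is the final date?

September 13, 1926

Counting forward 600 days from January 10, 1923:
January has 31 days, so 31 − 10 = 21 days remain after January 10, 1923; 600 − 21 = 579 left.
February 1923 has 28 days (1923 is not a leap year): 579 − 28 = 551 left.
March 1923 has 31 days: 551 − 31 = 520 left.
April 1923 has 30 days: 520 − 30 = 490 left.
May 1923 has 31 days: 490 − 31 = 459 left.
June 1923 has 30 days: 459 − 30 = 429 left.
July 1923 has 31 days: 429 − 31 = 398 left.
August 1923 has 31 days: 398 − 31 = 367 left.
September 1923 has 30 days: 367 − 30 = 337 left.
October 1923 has 31 days: 337 − 31 = 306 left.
November 1923 has 30 days: 306 − 30 = 276 left.
December 1923 has 31 days: 276 − 31 = 245 left.
January 1924 has 31 days: 245 − 31 = 214 left.
February 1924 has 29 days (1924 is a leap year): 214 − 29 = 185 left.
March 1924 has 31 days: 185 − 31 = 154 left.
April 1924 has 30 days: 154 − 30 = 124 left.
May 1924 has 31 days: 124 − 31 = 93 left.
June 1924 has 30 days: 93 − 30 = 63 left.
July 1924 has 31 days: 63 − 31 = 32 left.
August 1924 has 31 days: 32 − 31 = 1 left.
1 day into September 1924 → September 1, 1924.
Advancing 600 days from September 1, 1924:
September has 30 days, so 30 − 1 = 29 days remain after September 1, 1924; 600 − 29 = 571 left.
October 1924 has 31 days: 571 − 31 = 540 left.
November 1924 has 30 days: 540 − 30 = 510 left.
December 1924 has 31 days: 510 − 31 = 479 left.
January 1925 has 31 days: 479 − 31 = 448 left.
February 1925 has 28 days (1925 is not a leap year): 448 − 28 = 420 left.
March 1925 has 31 days: 420 − 31 = 389 left.
April 1925 has 30 days: 389 − 30 = 359 left.
May 1925 has 31 days: 359 − 31 = 328 left.
June 1925 has 30 days: 328 − 30 = 298 left.
July 1925 has 31 days: 298 − 31 = 267 left.
August 1925 has 31 days: 267 − 31 = 236 left.
September 1925 has 30 days: 236 − 30 = 206 left.
October 1925 has 31 days: 206 − 31 = 175 left.
November 1925 has 30 days: 175 − 30 = 145 left.
December 1925 has 31 days: 145 − 31 = 114 left.
January 1926 has 31 days: 114 − 31 = 83 left.
February 1926 has 28 days (1926 is not a leap year): 83 − 28 = 55 left.
March 1926 has 31 days: 55 − 31 = 24 left.
24 days into April 1926 → April 24, 1926.
Advancing 142 days from April 24, 1926:
April has 30 days, so 30 − 24 = 6 days remain after April 24, 1926; 142 − 6 = 136 left.
May 1926 has 31 days: 136 − 31 = 105 left.
June 1926 has 30 days: 105 − 30 = 75 left.
July 1926 has 31 days: 75 − 31 = 44 left.
August 1926 has 31 days: 44 − 31 = 13 left.
13 days into September 1926 → September 13, 1926.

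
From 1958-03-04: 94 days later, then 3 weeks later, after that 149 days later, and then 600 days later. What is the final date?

Advancing 94 days from March 4, 1958:
March has 31 days, so 31 − 4 = 27 days remain after March 4, 1958; 94 − 27 = 67 left.
April 1958 has 30 days: 67 − 30 = 37 left.
May 1958 has 31 days: 37 − 31 = 6 left.
6 days into June 1958 → June 6, 1958.
Advancing 3 weeks (= 21 days) from June 6, 1958:
June has 30 days; 6 + 21 = 27, still in June.
Counting forward 149 days from June 27, 1958:
June has 30 days, so 30 − 27 = 3 days remain after June 27, 1958; 149 − 3 = 146 left.
July 1958 has 31 days: 146 − 31 = 115 left.
August 1958 has 31 days: 115 − 31 = 84 left.
September 1958 has 30 days: 84 − 30 = 54 left.
October 1958 has 31 days: 54 − 31 = 23 left.
23 days into November 1958 → November 23, 1958.
Counting forward 600 days from November 23, 1958:
November has 30 days, so 30 − 23 = 7 days remain after November 23, 1958; 600 − 7 = 593 left.
December 1958 has 31 days: 593 − 31 = 562 left.
January 1959 has 31 days: 562 − 31 = 531 left.
February 1959 has 28 days (1959 is not a leap year): 531 − 28 = 503 left.
March 1959 has 31 days: 503 − 31 = 472 left.
April 1959 has 30 days: 472 − 30 = 442 left.
May 1959 has 31 days: 442 − 31 = 411 left.
June 1959 has 30 days: 411 − 30 = 381 left.
July 1959 has 31 days: 381 − 31 = 350 left.
August 1959 has 31 days: 350 − 31 = 319 left.
September 1959 has 30 days: 319 − 30 = 289 left.
October 1959 has 31 days: 289 − 31 = 258 left.
November 1959 has 30 days: 258 − 30 = 228 left.
December 1959 has 31 days: 228 − 31 = 197 left.
January 1960 has 31 days: 197 − 31 = 166 left.
February 1960 has 29 days (1960 is a leap year): 166 − 29 = 137 left.
March 1960 has 31 days: 137 − 31 = 106 left.
April 1960 has 30 days: 106 − 30 = 76 left.
May 1960 has 31 days: 76 − 31 = 45 left.
June 1960 has 30 days: 45 − 30 = 15 left.
15 days into July 1960 → July 15, 1960.

July 15, 1960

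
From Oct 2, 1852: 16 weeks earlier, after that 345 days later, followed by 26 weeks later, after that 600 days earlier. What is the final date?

March 31, 1852

Subtracting 16 weeks (= 112 days) from October 2, 1852:
Going back 2 days from October 2, 1852 reaches the end of the previous month; 112 − 2 = 110 left.
September 1852 has 30 days: 110 − 30 = 80 left.
August 1852 has 31 days: 80 − 31 = 49 left.
July 1852 has 31 days: 49 − 31 = 18 left.
June 1852 has 30 days; 30 − 18 = 12 → June 12, 1852.
Counting forward 345 days from June 12, 1852:
June has 30 days, so 30 − 12 = 18 days remain after June 12, 1852; 345 − 18 = 327 left.
July 1852 has 31 days: 327 − 31 = 296 left.
August 1852 has 31 days: 296 − 31 = 265 left.
September 1852 has 30 days: 265 − 30 = 235 left.
October 1852 has 31 days: 235 − 31 = 204 left.
November 1852 has 30 days: 204 − 30 = 174 left.
December 1852 has 31 days: 174 − 31 = 143 left.
January 1853 has 31 days: 143 − 31 = 112 left.
February 1853 has 28 days (1853 is not a leap year): 112 − 28 = 84 left.
March 1853 has 31 days: 84 − 31 = 53 left.
April 1853 has 30 days: 53 − 30 = 23 left.
23 days into May 1853 → May 23, 1853.
Counting forward 26 weeks (= 182 days) from May 23, 1853:
May has 31 days, so 31 − 23 = 8 days remain after May 23, 1853; 182 − 8 = 174 left.
June 1853 has 30 days: 174 − 30 = 144 left.
July 1853 has 31 days: 144 − 31 = 113 left.
August 1853 has 31 days: 113 − 31 = 82 left.
September 1853 has 30 days: 82 − 30 = 52 left.
October 1853 has 31 days: 52 − 31 = 21 left.
21 days into November 1853 → November 21, 1853.
Counting back 600 days from November 21, 1853:
Going back 21 days from November 21, 1853 reaches the end of the previous month; 600 − 21 = 579 left.
October 1853 has 31 days: 579 − 31 = 548 left.
September 1853 has 30 days: 548 − 30 = 518 left.
August 1853 has 31 days: 518 − 31 = 487 left.
July 1853 has 31 days: 487 − 31 = 456 left.
June 1853 has 30 days: 456 − 30 = 426 left.
May 1853 has 31 days: 426 − 31 = 395 left.
April 1853 has 30 days: 395 − 30 = 365 left.
March 1853 has 31 days: 365 − 31 = 334 left.
February 1853 has 28 days (1853 is not a leap year): 334 − 28 = 306 left.
January 1853 has 31 days: 306 − 31 = 275 left.
December 1852 has 31 days: 275 − 31 = 244 left.
November 1852 has 30 days: 244 − 30 = 214 left.
October 1852 has 31 days: 214 − 31 = 183 left.
September 1852 has 30 days: 183 − 30 = 153 left.
August 1852 has 31 days: 153 − 31 = 122 left.
July 1852 has 31 days: 122 − 31 = 91 left.
June 1852 has 30 days: 91 − 30 = 61 left.
May 1852 has 31 days: 61 − 31 = 30 left.
April 1852 has 30 days: 30 − 30 = 0 left.
March 1852 has 31 days; 31 − 0 = 31 → March 31, 1852.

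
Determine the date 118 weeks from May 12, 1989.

August 16, 1991

Counting forward 118 weeks = 826 days from May 12, 1989.
May has 31 days, so 31 − 12 = 19 days remain after May 12, 1989; 826 − 19 = 807 left.
June 1989 has 30 days: 807 − 30 = 777 left.
July 1989 has 31 days: 777 − 31 = 746 left.
August 1989 has 31 days: 746 − 31 = 715 left.
September 1989 has 30 days: 715 − 30 = 685 left.
October 1989 has 31 days: 685 − 31 = 654 left.
November 1989 has 30 days: 654 − 30 = 624 left.
December 1989 has 31 days: 624 − 31 = 593 left.
January 1990 has 31 days: 593 − 31 = 562 left.
February 1990 has 28 days (1990 is not a leap year): 562 − 28 = 534 left.
March 1990 has 31 days: 534 − 31 = 503 left.
April 1990 has 30 days: 503 − 30 = 473 left.
May 1990 has 31 days: 473 − 31 = 442 left.
June 1990 has 30 days: 442 − 30 = 412 left.
July 1990 has 31 days: 412 − 31 = 381 left.
August 1990 has 31 days: 381 − 31 = 350 left.
September 1990 has 30 days: 350 − 30 = 320 left.
October 1990 has 31 days: 320 − 31 = 289 left.
November 1990 has 30 days: 289 − 30 = 259 left.
December 1990 has 31 days: 259 − 31 = 228 left.
January 1991 has 31 days: 228 − 31 = 197 left.
February 1991 has 28 days (1991 is not a leap year): 197 − 28 = 169 left.
March 1991 has 31 days: 169 − 31 = 138 left.
April 1991 has 30 days: 138 − 30 = 108 left.
May 1991 has 31 days: 108 − 31 = 77 left.
June 1991 has 30 days: 77 − 30 = 47 left.
July 1991 has 31 days: 47 − 31 = 16 left.
16 days into August 1991 → August 16, 1991.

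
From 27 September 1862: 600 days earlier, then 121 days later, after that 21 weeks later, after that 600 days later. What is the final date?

Going back 600 days from September 27, 1862:
Going back 27 days from September 27, 1862 reaches the end of the previous month; 600 − 27 = 573 left.
August 1862 has 31 days: 573 − 31 = 542 left.
July 1862 has 31 days: 542 − 31 = 511 left.
June 1862 has 30 days: 511 − 30 = 481 left.
May 1862 has 31 days: 481 − 31 = 450 left.
April 1862 has 30 days: 450 − 30 = 420 left.
March 1862 has 31 days: 420 − 31 = 389 left.
February 1862 has 28 days (1862 is not a leap year): 389 − 28 = 361 left.
January 1862 has 31 days: 361 − 31 = 330 left.
December 1861 has 31 days: 330 − 31 = 299 left.
November 1861 has 30 days: 299 − 30 = 269 left.
October 1861 has 31 days: 269 − 31 = 238 left.
September 1861 has 30 days: 238 − 30 = 208 left.
August 1861 has 31 days: 208 − 31 = 177 left.
July 1861 has 31 days: 177 − 31 = 146 left.
June 1861 has 30 days: 146 − 30 = 116 left.
May 1861 has 31 days: 116 − 31 = 85 left.
April 1861 has 30 days: 85 − 30 = 55 left.
March 1861 has 31 days: 55 − 31 = 24 left.
February 1861 has 28 days; 28 − 24 = 4 → February 4, 1861.
Advancing 121 days from February 4, 1861:
February has 28 days, so 28 − 4 = 24 days remain after February 4, 1861; 121 − 24 = 97 left.
March 1861 has 31 days: 97 − 31 = 66 left.
April 1861 has 30 days: 66 − 30 = 36 left.
May 1861 has 31 days: 36 − 31 = 5 left.
5 days into June 1861 → June 5, 1861.
Adding 21 weeks (= 147 days) from June 5, 1861:
June has 30 days, so 30 − 5 = 25 days remain after June 5, 1861; 147 − 25 = 122 left.
July 1861 has 31 days: 122 − 31 = 91 left.
August 1861 has 31 days: 91 − 31 = 60 left.
September 1861 has 30 days: 60 − 30 = 30 left.
30 days into October 1861 → October 30, 1861.
Advancing 600 days from October 30, 1861:
October has 31 days, so 31 − 30 = 1 day remains after October 30, 1861; 600 − 1 = 599 left.
November 1861 has 30 days: 599 − 30 = 569 left.
December 1861 has 31 days: 569 − 31 = 538 left.
January 1862 has 31 days: 538 − 31 = 507 left.
February 1862 has 28 days (1862 is not a leap year): 507 − 28 = 479 left.
March 1862 has 31 days: 479 − 31 = 448 left.
April 1862 has 30 days: 448 − 30 = 418 left.
May 1862 has 31 days: 418 − 31 = 387 left.
June 1862 has 30 days: 387 − 30 = 357 left.
July 1862 has 31 days: 357 − 31 = 326 left.
August 1862 has 31 days: 326 − 31 = 295 left.
September 1862 has 30 days: 295 − 30 = 265 left.
October 1862 has 31 days: 265 − 31 = 234 left.
November 1862 has 30 days: 234 − 30 = 204 left.
December 1862 has 31 days: 204 − 31 = 173 left.
January 1863 has 31 days: 173 − 31 = 142 left.
February 1863 has 28 days (1863 is not a leap year): 142 − 28 = 114 left.
March 1863 has 31 days: 114 − 31 = 83 left.
April 1863 has 30 days: 83 − 30 = 53 left.
May 1863 has 31 days: 53 − 31 = 22 left.
22 days into June 1863 → June 22, 1863.

June 22, 1863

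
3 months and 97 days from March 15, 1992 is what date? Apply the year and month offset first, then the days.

September 20, 1992

Counting forward 3 months and 97 days from March 15, 1992: first the month/year part, then the days.
month 3 + 3 = 6 → June 1992.
Day 15 is valid in June, giving June 15, 1992.
Now add 97 days from June 15, 1992.
June has 30 days, so 30 − 15 = 15 days remain after June 15, 1992; 97 − 15 = 82 left.
July 1992 has 31 days: 82 − 31 = 51 left.
August 1992 has 31 days: 51 − 31 = 20 left.
20 days into September 1992 → September 20, 1992.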